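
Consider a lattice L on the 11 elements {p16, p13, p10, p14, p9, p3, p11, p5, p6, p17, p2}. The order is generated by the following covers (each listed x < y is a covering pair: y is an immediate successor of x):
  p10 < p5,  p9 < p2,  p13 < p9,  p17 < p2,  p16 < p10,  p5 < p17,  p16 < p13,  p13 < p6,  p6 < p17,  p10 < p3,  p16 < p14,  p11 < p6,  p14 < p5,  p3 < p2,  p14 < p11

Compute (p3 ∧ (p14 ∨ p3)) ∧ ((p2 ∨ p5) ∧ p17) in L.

p14 ∨ p3 = p2
p3 ∧ p2 = p3
p2 ∨ p5 = p2
p2 ∧ p17 = p17
p3 ∧ p17 = p10

p10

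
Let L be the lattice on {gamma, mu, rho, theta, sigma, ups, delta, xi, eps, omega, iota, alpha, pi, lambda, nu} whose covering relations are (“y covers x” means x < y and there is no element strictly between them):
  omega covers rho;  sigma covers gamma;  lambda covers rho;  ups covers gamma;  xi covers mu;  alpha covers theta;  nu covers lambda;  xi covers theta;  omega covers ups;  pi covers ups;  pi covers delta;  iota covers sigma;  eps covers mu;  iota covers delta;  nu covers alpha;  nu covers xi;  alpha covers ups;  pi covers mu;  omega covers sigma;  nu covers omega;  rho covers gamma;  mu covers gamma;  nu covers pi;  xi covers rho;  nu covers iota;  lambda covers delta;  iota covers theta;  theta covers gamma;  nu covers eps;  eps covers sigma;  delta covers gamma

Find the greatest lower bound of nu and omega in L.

Common lower bounds of {nu, omega}: gamma, omega, rho, sigma, ups.
The greatest among these is omega.

omega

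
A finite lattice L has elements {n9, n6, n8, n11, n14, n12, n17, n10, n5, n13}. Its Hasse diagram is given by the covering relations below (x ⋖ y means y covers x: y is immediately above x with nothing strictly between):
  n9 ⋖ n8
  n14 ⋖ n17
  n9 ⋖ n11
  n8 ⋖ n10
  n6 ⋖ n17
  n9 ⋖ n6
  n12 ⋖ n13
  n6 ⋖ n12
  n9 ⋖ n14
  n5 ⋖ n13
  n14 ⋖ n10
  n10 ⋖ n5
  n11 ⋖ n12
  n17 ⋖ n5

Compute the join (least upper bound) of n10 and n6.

n5

Common upper bounds of {n10, n6}: n13, n5.
The least among these is n5.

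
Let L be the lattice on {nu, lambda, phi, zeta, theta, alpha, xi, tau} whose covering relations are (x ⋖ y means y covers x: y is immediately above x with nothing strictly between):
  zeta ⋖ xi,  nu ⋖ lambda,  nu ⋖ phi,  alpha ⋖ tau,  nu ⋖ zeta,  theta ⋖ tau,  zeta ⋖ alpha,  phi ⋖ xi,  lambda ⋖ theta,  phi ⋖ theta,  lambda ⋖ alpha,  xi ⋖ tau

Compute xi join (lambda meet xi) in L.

xi

lambda ∧ xi = nu
xi ∨ nu = xi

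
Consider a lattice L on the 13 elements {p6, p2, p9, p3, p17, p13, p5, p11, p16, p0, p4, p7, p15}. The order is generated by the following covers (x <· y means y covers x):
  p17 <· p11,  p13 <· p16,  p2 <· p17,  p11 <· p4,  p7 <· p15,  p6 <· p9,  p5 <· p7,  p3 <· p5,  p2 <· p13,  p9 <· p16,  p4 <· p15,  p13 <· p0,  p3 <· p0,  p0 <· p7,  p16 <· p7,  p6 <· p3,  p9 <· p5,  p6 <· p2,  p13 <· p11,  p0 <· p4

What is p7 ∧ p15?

p7

Common lower bounds of {p7, p15}: p0, p13, p16, p2, p3, p5, p6, p7, p9.
The greatest among these is p7.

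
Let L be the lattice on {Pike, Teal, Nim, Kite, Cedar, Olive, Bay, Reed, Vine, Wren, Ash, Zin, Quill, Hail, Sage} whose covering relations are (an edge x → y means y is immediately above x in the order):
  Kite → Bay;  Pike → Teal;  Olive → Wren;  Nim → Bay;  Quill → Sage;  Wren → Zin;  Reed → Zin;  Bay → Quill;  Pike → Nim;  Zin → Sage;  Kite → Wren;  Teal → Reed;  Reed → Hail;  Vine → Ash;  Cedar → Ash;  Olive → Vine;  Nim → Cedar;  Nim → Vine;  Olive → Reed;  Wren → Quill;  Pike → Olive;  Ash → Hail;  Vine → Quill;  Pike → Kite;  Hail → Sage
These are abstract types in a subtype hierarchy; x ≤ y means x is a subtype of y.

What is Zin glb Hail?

Common lower bounds of {Zin, Hail}: Olive, Pike, Reed, Teal.
The greatest among these is Reed.

Reed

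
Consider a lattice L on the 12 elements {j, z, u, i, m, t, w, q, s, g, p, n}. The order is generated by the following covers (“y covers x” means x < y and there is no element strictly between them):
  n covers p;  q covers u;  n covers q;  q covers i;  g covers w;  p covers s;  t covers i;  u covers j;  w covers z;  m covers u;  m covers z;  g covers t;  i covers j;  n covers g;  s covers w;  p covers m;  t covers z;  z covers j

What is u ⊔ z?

Common upper bounds of {u, z}: m, n, p.
The least among these is m.

m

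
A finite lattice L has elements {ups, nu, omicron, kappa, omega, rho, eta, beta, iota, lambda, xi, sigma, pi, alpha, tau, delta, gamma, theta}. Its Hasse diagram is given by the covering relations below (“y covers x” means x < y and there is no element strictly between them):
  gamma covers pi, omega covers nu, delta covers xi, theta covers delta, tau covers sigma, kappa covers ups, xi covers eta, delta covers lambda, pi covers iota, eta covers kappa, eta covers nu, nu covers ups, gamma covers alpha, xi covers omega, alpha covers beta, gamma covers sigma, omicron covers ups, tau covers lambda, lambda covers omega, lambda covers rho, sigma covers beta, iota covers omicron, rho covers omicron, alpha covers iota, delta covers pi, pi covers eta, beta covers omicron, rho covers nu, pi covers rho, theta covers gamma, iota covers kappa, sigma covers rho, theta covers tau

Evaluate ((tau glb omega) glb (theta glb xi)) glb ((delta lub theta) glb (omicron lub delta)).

omega

tau ∧ omega = omega
theta ∧ xi = xi
omega ∧ xi = omega
delta ∨ theta = theta
omicron ∨ delta = delta
theta ∧ delta = delta
omega ∧ delta = omega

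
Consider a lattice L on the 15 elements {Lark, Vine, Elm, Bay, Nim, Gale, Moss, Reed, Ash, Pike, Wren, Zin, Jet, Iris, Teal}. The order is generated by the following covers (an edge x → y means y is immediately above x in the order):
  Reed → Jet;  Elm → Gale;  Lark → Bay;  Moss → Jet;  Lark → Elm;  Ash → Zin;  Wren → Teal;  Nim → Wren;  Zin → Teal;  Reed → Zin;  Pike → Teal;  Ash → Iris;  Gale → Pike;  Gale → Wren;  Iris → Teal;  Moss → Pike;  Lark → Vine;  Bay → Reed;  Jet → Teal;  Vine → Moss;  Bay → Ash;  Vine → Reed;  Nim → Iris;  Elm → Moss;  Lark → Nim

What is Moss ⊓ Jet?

Common lower bounds of {Moss, Jet}: Elm, Lark, Moss, Vine.
The greatest among these is Moss.

Moss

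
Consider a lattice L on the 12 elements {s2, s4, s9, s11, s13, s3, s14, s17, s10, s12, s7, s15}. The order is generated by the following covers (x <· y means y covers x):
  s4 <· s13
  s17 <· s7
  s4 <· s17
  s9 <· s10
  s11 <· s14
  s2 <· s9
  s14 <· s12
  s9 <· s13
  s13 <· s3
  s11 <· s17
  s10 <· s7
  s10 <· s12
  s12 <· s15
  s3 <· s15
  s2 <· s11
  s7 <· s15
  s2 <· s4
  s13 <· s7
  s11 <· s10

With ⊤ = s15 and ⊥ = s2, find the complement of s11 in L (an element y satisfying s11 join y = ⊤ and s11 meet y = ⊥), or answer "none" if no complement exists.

s3

Need y with s11 ∨ y = s15 and s11 ∧ y = s2.
Checking each element gives: s3.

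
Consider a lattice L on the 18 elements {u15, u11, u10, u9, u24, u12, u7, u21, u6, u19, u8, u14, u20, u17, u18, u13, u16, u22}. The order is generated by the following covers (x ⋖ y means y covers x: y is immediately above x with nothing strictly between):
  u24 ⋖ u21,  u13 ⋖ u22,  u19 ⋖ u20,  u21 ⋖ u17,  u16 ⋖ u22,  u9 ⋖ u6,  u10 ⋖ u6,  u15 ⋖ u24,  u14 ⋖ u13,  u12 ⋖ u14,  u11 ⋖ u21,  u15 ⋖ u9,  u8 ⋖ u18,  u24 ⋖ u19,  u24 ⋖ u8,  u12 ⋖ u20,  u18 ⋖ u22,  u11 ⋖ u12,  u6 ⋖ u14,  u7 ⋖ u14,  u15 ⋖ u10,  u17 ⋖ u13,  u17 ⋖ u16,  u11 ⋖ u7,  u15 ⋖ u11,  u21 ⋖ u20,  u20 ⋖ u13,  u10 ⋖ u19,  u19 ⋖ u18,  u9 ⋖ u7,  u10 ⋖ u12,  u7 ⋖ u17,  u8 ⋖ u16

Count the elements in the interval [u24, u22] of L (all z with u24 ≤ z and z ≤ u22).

10

The interval [u24, u22] = {u13, u16, u17, u18, u19, u20, u21, u22, u24, u8}, which has 10 elements.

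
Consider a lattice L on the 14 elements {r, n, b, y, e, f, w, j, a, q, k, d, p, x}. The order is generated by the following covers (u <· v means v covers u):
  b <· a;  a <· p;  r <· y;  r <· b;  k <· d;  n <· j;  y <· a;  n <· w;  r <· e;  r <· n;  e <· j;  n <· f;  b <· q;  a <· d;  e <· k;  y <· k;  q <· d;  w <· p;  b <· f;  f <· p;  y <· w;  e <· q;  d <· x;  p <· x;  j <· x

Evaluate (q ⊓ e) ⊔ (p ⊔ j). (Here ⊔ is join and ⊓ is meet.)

x

q ∧ e = e
p ∨ j = x
e ∨ x = x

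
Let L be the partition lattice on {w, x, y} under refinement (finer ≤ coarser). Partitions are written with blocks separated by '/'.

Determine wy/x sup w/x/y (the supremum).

wy/x

Common upper bounds of {wy/x, w/x/y}: wxy, wy/x.
The least among these is wy/x.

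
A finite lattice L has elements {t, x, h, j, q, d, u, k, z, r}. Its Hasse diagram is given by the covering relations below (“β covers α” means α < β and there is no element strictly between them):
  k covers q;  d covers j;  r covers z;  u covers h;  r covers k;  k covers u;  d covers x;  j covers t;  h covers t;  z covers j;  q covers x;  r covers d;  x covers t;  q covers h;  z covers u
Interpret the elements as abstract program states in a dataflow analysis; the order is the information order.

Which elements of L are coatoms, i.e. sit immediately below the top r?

d, k, z

The coatoms are exactly the elements covered by r: d, k, z.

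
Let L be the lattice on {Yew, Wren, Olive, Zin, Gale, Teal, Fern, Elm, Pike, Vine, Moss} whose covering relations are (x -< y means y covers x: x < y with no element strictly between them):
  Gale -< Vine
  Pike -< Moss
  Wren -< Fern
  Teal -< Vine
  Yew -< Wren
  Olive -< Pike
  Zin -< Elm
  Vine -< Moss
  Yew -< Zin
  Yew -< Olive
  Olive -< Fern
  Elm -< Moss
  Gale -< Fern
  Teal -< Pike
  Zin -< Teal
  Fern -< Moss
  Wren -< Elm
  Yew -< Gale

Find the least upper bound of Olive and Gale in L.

Common upper bounds of {Olive, Gale}: Fern, Moss.
The least among these is Fern.

Fern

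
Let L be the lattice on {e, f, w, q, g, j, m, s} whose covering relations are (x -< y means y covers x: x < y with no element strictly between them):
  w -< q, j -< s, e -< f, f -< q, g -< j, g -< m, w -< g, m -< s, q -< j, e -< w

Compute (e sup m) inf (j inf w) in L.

w

e ∨ m = m
j ∧ w = w
m ∧ w = w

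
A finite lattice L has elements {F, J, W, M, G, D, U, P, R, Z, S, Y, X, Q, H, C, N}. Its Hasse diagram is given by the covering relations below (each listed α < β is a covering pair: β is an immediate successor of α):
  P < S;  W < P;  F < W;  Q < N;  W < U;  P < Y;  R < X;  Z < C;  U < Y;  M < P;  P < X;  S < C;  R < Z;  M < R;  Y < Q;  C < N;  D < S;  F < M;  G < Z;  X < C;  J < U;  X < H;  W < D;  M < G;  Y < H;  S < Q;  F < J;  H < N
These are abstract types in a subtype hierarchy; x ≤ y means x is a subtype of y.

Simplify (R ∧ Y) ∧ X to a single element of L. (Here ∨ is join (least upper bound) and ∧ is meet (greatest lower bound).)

R ∧ Y = M
M ∧ X = M

M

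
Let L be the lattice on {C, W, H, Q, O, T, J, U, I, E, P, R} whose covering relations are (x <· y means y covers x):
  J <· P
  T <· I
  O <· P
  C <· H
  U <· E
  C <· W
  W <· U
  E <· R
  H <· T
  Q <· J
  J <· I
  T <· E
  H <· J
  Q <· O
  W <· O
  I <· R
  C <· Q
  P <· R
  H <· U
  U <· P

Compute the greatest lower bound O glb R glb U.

W

Common lower bounds of {O, R, U}: C, W.
The greatest among these is W.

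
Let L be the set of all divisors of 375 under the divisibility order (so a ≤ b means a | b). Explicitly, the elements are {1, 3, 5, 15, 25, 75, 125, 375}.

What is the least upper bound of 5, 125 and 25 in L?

125

In the divisibility order, the join is the least common multiple: lcm(5, 125, 25) = 125.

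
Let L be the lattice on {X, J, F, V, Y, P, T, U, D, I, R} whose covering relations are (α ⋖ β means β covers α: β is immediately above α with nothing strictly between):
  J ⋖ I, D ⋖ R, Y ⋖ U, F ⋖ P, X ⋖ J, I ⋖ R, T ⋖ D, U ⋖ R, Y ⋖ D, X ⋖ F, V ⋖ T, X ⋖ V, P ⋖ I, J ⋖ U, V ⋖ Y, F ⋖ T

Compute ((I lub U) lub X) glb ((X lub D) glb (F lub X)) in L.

I ∨ U = R
R ∨ X = R
X ∨ D = D
F ∨ X = F
D ∧ F = F
R ∧ F = F

F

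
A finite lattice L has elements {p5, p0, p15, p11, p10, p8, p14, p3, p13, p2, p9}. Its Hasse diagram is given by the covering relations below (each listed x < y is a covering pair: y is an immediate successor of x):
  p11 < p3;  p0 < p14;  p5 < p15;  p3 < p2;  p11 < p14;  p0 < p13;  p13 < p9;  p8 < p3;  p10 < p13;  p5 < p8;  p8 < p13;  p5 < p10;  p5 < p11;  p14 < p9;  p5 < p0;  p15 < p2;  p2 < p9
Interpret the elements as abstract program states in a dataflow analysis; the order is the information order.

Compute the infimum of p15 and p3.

p5

Common lower bounds of {p15, p3}: p5.
The greatest among these is p5.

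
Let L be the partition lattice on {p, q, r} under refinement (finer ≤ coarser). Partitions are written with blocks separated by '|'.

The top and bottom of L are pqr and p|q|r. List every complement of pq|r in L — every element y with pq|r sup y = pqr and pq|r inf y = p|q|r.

Need y with pq|r ∨ y = pqr and pq|r ∧ y = p|q|r.
Checking each element gives: pr|q, p|qr.

pr|q, p|qr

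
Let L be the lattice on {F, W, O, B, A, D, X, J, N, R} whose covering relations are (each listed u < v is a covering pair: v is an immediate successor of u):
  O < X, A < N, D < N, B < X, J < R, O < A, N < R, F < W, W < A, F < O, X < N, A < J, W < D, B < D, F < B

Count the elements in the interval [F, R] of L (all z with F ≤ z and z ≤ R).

The interval [F, R] = {A, B, D, F, J, N, O, R, W, X}, which has 10 elements.

10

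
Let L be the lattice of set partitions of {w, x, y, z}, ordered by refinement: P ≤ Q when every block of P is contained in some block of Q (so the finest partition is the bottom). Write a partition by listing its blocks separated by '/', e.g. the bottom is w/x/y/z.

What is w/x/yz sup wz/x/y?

The join of w/x/yz and wz/x/y merges any blocks that overlap across the partitions, giving wyz/x.

wyz/x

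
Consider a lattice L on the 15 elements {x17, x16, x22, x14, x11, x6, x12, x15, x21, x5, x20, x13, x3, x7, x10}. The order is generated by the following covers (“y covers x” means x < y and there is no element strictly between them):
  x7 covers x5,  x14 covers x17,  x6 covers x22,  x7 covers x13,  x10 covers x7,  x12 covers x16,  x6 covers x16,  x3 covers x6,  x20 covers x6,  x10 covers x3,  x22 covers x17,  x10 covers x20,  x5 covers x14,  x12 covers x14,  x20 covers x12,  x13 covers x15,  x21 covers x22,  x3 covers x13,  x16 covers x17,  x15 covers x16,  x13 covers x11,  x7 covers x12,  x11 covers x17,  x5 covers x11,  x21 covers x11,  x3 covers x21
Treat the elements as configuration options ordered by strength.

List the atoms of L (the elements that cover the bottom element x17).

The atoms are exactly the elements that cover x17: x11, x14, x16, x22.

x11, x14, x16, x22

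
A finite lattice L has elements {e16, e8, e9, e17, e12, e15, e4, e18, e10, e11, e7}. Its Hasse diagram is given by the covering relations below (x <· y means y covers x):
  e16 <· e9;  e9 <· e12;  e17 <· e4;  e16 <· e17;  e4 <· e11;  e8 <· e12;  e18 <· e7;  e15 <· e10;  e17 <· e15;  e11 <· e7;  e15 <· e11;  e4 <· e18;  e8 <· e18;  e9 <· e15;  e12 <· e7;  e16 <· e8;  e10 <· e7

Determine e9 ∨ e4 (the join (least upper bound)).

Common upper bounds of {e9, e4}: e11, e7.
The least among these is e11.

e11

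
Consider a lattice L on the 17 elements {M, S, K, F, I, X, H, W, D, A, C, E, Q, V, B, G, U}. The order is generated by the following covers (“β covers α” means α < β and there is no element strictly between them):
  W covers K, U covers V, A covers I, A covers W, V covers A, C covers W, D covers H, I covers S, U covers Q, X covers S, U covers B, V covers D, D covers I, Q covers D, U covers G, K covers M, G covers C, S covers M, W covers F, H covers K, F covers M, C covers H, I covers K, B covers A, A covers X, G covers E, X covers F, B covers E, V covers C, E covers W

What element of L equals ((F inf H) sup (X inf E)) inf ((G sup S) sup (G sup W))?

F

F ∧ H = M
X ∧ E = F
M ∨ F = F
G ∨ S = U
G ∨ W = G
U ∨ G = U
F ∧ U = F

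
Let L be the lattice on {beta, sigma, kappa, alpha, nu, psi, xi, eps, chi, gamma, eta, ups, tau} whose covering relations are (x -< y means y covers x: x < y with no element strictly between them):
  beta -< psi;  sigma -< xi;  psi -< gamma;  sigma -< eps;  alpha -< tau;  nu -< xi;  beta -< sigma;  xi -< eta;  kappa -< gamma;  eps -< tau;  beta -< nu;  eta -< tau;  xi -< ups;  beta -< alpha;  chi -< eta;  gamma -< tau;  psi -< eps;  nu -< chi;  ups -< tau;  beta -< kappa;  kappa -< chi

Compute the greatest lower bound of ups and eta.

Common lower bounds of {ups, eta}: beta, nu, sigma, xi.
The greatest among these is xi.

xi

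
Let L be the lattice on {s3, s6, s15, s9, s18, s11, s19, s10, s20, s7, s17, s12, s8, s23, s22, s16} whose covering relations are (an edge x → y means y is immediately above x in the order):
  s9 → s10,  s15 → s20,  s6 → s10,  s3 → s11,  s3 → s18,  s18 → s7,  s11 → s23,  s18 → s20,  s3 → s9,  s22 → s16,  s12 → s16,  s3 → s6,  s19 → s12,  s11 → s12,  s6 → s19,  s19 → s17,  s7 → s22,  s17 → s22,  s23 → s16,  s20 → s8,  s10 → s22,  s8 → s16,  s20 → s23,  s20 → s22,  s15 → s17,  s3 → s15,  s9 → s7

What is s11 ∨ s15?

Common upper bounds of {s11, s15}: s16, s23.
The least among these is s23.

s23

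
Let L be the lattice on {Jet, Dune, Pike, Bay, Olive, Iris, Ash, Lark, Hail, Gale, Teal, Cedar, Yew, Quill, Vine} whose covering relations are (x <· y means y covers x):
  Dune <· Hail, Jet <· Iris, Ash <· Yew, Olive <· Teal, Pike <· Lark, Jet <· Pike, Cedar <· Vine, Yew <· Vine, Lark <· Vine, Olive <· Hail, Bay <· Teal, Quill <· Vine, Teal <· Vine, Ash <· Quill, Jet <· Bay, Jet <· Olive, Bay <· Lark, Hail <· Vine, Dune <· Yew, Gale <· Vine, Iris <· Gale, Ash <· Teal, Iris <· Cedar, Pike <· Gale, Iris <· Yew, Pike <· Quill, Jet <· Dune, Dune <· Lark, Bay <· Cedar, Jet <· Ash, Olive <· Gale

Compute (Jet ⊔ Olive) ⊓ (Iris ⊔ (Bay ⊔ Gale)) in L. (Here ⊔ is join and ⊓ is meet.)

Jet ∨ Olive = Olive
Bay ∨ Gale = Vine
Iris ∨ Vine = Vine
Olive ∧ Vine = Olive

Olive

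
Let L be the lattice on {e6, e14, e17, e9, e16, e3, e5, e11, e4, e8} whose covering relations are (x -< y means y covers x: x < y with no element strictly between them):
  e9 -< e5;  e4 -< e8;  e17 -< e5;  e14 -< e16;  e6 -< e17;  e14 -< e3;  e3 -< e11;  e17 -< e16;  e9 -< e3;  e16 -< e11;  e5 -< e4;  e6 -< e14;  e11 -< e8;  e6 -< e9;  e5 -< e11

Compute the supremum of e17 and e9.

Common upper bounds of {e17, e9}: e11, e4, e5, e8.
The least among these is e5.

e5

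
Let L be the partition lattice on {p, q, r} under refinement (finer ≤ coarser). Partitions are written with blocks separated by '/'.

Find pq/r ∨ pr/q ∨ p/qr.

pqr

The join of pq/r, pr/q, p/qr merges any blocks that overlap across the partitions, giving pqr.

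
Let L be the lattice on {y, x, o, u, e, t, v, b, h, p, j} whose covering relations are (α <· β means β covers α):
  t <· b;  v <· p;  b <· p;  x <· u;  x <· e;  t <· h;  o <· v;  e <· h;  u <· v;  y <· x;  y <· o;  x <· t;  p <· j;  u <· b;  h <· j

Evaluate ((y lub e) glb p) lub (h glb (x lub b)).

y ∨ e = e
e ∧ p = x
x ∨ b = b
h ∧ b = t
x ∨ t = t

t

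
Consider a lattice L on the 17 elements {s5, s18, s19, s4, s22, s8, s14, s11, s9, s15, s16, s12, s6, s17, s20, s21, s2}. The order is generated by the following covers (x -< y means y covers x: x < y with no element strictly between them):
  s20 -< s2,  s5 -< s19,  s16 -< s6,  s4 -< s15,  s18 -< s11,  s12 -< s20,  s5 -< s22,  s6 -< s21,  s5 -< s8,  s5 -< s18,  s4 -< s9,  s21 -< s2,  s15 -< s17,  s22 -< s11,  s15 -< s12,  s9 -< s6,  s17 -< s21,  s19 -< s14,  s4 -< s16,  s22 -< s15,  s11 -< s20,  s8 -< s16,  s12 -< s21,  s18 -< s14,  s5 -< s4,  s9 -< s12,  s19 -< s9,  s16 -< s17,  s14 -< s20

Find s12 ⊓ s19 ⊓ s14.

Common lower bounds of {s12, s19, s14}: s19, s5.
The greatest among these is s19.

s19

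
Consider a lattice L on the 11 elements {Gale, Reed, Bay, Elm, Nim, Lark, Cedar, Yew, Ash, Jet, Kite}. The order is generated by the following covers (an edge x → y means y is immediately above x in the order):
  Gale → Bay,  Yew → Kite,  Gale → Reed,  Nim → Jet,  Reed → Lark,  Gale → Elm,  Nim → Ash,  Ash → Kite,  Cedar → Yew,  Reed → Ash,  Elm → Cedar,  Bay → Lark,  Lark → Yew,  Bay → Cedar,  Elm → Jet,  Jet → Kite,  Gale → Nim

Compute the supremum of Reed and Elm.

Common upper bounds of {Reed, Elm}: Kite, Yew.
The least among these is Yew.

Yew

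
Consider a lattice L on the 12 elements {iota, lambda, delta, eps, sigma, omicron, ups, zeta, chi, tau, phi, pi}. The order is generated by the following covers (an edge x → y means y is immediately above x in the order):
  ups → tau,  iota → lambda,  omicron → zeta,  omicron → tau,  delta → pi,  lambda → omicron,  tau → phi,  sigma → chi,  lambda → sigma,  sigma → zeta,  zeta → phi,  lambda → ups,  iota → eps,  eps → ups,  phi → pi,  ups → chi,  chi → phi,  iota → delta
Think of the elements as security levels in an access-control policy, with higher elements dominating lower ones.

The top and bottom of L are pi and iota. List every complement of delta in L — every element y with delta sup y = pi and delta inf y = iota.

Need y with delta ∨ y = pi and delta ∧ y = iota.
Checking each element gives: chi, eps, lambda, omicron, phi, sigma, tau, ups, zeta.

chi, eps, lambda, omicron, phi, sigma, tau, ups, zeta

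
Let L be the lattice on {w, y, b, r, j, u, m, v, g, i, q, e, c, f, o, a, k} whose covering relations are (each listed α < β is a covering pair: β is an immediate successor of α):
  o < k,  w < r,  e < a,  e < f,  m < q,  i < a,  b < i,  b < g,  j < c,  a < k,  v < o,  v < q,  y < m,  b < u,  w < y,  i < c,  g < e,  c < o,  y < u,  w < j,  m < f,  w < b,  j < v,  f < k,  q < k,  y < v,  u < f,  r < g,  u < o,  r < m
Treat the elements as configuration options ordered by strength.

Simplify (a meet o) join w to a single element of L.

a ∧ o = i
i ∨ w = i

i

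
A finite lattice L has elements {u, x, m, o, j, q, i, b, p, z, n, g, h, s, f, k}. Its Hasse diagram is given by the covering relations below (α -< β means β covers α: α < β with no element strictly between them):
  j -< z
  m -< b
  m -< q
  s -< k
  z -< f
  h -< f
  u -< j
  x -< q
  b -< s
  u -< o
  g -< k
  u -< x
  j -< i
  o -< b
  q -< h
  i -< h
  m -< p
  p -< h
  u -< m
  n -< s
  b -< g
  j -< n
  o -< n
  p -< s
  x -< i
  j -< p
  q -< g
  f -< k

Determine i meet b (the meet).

Common lower bounds of {i, b}: u.
The greatest among these is u.

u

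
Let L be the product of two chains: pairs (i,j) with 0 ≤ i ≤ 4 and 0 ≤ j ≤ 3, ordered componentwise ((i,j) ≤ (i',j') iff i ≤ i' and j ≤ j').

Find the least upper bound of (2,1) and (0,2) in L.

(2,2)

Common upper bounds of {(2,1), (0,2)}: (2,2), (2,3), (3,2), (3,3), (4,2), (4,3).
The least among these is (2,2).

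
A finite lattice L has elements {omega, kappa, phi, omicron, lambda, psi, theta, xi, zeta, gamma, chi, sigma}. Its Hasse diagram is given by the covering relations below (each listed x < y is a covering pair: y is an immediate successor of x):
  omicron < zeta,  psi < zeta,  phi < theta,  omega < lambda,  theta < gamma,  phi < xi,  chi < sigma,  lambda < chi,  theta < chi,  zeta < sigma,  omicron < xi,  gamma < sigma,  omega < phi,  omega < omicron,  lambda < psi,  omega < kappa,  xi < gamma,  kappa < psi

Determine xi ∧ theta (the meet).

phi

Common lower bounds of {xi, theta}: omega, phi.
The greatest among these is phi.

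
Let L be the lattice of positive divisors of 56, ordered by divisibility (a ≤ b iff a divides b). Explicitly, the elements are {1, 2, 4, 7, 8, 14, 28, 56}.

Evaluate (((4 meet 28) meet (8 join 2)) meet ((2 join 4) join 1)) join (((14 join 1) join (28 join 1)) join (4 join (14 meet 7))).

4 ∧ 28 = 4
8 ∨ 2 = 8
4 ∧ 8 = 4
2 ∨ 4 = 4
4 ∨ 1 = 4
4 ∧ 4 = 4
14 ∨ 1 = 14
28 ∨ 1 = 28
14 ∨ 28 = 28
14 ∧ 7 = 7
4 ∨ 7 = 28
28 ∨ 28 = 28
4 ∨ 28 = 28

28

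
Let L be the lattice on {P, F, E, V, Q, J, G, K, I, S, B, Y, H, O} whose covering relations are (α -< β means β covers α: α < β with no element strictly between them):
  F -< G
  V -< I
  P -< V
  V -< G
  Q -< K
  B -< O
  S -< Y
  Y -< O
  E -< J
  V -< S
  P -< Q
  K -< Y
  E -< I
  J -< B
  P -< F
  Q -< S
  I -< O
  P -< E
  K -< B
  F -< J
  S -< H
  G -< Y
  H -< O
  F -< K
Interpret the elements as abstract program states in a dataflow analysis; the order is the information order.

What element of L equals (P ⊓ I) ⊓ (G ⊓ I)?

P

P ∧ I = P
G ∧ I = V
P ∧ V = P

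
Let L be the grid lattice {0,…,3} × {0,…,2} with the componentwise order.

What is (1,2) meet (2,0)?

(1,0)

Common lower bounds of {(1,2), (2,0)}: (0,0), (1,0).
The greatest among these is (1,0).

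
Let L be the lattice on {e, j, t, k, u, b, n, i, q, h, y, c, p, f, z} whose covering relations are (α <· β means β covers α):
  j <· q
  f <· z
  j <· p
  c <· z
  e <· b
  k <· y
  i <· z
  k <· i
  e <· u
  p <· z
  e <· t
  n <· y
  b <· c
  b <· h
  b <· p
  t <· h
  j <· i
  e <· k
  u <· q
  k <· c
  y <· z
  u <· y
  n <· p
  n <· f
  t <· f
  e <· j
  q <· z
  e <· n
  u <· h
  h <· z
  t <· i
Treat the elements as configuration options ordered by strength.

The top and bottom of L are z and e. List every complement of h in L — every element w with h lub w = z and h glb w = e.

j, k, n

Need w with h ∨ w = z and h ∧ w = e.
Checking each element gives: j, k, n.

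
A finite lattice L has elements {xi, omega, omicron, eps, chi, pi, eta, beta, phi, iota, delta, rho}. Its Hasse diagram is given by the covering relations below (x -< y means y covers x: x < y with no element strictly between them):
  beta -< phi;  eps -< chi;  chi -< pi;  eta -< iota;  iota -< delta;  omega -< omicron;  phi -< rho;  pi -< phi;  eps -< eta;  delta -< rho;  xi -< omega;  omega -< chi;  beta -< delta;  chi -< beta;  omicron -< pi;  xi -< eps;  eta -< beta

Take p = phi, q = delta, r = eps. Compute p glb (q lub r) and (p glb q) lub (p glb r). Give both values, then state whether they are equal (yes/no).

beta; beta; yes

q lub r = delta, so p glb (q lub r) = phi glb delta = beta.
p glb q = beta and p glb r = eps, so (p glb q) lub (p glb r) = beta lub eps = beta.
Equal: yes.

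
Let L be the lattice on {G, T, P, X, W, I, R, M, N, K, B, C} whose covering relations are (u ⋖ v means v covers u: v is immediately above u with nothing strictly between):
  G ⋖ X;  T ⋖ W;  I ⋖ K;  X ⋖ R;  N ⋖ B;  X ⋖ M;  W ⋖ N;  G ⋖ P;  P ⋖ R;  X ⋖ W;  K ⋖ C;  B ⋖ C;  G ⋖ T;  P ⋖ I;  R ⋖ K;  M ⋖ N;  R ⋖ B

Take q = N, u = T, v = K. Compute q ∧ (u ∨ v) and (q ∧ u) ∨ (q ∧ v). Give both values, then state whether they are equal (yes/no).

N; W; no

u ∨ v = C, so q ∧ (u ∨ v) = N ∧ C = N.
q ∧ u = T and q ∧ v = X, so (q ∧ u) ∨ (q ∧ v) = T ∨ X = W.
Equal: no.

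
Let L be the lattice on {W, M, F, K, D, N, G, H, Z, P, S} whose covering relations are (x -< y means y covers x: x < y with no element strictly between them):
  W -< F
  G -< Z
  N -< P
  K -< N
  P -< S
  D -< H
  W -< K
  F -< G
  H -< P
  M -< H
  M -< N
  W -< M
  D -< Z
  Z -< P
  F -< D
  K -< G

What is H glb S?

H

Common lower bounds of {H, S}: D, F, H, M, W.
The greatest among these is H.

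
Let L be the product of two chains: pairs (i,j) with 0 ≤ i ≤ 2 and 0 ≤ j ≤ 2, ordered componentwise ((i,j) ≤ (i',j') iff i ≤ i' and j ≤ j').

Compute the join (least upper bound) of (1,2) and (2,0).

(2,2)

In a product of chains, the join is componentwise max, giving (2,2).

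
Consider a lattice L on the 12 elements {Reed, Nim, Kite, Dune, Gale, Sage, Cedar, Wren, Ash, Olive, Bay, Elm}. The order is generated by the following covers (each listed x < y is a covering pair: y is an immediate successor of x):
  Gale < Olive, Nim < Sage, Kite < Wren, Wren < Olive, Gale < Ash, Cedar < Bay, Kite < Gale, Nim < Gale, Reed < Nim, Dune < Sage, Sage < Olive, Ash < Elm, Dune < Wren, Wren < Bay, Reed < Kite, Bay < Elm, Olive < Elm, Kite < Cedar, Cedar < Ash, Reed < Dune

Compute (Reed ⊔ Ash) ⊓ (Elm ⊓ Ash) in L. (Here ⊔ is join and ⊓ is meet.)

Reed ∨ Ash = Ash
Elm ∧ Ash = Ash
Ash ∧ Ash = Ash

Ash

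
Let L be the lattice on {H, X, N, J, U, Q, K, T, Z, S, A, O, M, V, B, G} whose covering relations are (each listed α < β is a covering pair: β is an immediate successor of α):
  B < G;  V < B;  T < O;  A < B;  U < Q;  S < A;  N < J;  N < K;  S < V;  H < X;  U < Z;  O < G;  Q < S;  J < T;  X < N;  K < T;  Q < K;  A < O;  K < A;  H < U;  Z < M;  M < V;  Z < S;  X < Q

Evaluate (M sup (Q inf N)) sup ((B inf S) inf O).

Q ∧ N = X
M ∨ X = V
B ∧ S = S
S ∧ O = S
V ∨ S = V

V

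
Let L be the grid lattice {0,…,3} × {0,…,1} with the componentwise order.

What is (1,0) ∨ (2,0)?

(2,0)

Common upper bounds of {(1,0), (2,0)}: (2,0), (2,1), (3,0), (3,1).
The least among these is (2,0).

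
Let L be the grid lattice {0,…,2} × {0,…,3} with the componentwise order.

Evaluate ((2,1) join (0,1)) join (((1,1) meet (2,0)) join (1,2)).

(2,2)

(2,1) ∨ (0,1) = (2,1)
(1,1) ∧ (2,0) = (1,0)
(1,0) ∨ (1,2) = (1,2)
(2,1) ∨ (1,2) = (2,2)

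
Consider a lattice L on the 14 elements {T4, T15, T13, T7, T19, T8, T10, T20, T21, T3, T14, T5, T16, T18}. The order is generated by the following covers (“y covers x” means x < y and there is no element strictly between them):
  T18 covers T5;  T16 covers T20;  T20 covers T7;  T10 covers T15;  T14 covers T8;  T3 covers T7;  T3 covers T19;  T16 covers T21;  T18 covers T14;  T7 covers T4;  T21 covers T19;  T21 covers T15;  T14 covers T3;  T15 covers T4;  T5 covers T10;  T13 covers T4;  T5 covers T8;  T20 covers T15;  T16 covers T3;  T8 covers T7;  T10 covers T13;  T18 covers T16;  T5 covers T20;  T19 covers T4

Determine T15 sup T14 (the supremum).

Common upper bounds of {T15, T14}: T18.
The least among these is T18.

T18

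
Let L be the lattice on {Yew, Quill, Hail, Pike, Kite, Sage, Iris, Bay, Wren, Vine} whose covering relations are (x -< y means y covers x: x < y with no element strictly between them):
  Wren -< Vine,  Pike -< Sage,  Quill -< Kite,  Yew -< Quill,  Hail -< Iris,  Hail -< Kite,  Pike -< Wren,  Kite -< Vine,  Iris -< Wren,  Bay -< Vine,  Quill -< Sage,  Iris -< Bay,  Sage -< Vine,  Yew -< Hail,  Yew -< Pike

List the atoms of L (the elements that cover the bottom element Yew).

Hail, Pike, Quill

The atoms are exactly the elements that cover Yew: Hail, Pike, Quill.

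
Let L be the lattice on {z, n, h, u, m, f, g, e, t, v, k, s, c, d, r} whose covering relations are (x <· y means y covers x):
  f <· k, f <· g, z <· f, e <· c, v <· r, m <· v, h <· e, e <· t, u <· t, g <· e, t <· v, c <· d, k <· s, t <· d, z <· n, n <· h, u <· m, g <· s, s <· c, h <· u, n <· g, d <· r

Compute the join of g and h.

Common upper bounds of {g, h}: c, d, e, r, t, v.
The least among these is e.

e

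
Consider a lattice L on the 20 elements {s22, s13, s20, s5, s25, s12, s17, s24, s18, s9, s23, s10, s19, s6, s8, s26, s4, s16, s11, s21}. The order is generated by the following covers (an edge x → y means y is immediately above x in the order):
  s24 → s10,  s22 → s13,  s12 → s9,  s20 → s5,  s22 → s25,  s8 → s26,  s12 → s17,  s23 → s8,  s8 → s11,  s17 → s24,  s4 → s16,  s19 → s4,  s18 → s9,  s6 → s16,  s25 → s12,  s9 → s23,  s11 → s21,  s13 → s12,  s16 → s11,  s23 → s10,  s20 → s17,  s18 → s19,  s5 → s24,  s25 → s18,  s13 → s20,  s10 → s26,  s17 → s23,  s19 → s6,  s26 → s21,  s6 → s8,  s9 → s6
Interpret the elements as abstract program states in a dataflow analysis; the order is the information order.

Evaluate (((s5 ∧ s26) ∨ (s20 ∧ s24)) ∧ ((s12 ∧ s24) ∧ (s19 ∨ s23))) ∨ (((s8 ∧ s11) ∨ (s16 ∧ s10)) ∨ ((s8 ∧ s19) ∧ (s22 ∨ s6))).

s8

s5 ∧ s26 = s5
s20 ∧ s24 = s20
s5 ∨ s20 = s5
s12 ∧ s24 = s12
s19 ∨ s23 = s8
s12 ∧ s8 = s12
s5 ∧ s12 = s13
s8 ∧ s11 = s8
s16 ∧ s10 = s9
s8 ∨ s9 = s8
s8 ∧ s19 = s19
s22 ∨ s6 = s6
s19 ∧ s6 = s19
s8 ∨ s19 = s8
s13 ∨ s8 = s8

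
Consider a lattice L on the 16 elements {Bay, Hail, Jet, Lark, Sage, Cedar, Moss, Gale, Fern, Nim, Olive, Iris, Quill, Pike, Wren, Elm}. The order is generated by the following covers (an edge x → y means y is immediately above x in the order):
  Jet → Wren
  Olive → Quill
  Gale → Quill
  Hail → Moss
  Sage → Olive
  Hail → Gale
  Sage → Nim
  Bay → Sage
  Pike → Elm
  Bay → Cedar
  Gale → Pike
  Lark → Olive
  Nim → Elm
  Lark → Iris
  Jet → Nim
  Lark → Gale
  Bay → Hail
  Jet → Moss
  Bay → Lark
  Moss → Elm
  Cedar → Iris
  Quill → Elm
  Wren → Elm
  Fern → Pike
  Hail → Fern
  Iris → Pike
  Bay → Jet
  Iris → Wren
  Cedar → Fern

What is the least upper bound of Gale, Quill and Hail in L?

Common upper bounds of {Gale, Quill, Hail}: Elm, Quill.
The least among these is Quill.

Quill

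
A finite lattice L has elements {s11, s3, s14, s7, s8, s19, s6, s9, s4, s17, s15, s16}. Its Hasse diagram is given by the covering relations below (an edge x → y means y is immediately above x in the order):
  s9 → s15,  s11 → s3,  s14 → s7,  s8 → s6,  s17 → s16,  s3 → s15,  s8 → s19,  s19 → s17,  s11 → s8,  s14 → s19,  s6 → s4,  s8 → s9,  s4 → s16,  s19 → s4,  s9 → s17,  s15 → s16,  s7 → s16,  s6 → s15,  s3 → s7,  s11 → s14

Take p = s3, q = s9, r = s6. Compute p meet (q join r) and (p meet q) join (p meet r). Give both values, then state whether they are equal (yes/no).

q join r = s15, so p meet (q join r) = s3 meet s15 = s3.
p meet q = s11 and p meet r = s11, so (p meet q) join (p meet r) = s11 join s11 = s11.
Equal: no.

s3; s11; no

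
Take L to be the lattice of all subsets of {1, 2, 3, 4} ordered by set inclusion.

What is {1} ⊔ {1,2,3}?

Under ⊆, join is union: {1} ∪ {1,2,3} = {1,2,3}.

{1,2,3}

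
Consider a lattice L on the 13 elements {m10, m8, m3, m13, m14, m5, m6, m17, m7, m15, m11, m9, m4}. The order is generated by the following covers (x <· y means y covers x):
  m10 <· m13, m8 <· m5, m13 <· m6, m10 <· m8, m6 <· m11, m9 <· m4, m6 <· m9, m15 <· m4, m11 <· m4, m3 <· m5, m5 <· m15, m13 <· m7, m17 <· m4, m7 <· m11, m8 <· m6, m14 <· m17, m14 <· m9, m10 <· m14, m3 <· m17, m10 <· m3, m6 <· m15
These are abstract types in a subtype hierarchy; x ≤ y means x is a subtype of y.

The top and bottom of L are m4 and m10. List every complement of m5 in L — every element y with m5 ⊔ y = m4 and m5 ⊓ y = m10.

m14, m7

Need y with m5 ∨ y = m4 and m5 ∧ y = m10.
Checking each element gives: m14, m7.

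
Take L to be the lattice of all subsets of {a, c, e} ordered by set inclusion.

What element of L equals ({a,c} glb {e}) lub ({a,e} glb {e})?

{e}

{a,c} ∧ {e} = {}
{a,e} ∧ {e} = {e}
{} ∨ {e} = {e}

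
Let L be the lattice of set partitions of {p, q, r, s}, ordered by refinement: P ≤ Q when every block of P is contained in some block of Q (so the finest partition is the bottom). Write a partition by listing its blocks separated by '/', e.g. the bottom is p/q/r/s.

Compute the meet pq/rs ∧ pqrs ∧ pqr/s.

pq/r/s

Common lower bounds of {pq/rs, pqrs, pqr/s}: p/q/r/s, pq/r/s.
The greatest among these is pq/r/s.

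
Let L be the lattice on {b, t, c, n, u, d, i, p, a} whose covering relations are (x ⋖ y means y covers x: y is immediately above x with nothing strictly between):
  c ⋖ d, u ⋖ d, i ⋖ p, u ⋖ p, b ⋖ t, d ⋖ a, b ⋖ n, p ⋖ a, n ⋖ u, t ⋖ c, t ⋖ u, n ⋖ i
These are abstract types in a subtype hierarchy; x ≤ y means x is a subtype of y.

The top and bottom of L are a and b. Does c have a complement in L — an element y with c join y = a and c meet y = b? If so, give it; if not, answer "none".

Need y with c ∨ y = a and c ∧ y = b.
Checking each element gives: i.

i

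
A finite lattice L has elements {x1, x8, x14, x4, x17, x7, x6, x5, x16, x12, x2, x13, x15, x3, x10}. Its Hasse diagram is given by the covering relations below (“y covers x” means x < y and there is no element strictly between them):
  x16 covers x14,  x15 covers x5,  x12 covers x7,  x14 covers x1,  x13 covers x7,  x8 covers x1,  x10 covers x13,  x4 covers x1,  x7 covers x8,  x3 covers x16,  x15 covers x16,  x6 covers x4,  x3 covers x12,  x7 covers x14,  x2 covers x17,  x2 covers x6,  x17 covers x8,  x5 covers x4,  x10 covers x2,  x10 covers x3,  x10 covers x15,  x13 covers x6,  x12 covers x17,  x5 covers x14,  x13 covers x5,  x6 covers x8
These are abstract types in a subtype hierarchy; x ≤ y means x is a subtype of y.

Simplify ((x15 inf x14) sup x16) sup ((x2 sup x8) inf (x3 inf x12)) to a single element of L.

x15 ∧ x14 = x14
x14 ∨ x16 = x16
x2 ∨ x8 = x2
x3 ∧ x12 = x12
x2 ∧ x12 = x17
x16 ∨ x17 = x3

x3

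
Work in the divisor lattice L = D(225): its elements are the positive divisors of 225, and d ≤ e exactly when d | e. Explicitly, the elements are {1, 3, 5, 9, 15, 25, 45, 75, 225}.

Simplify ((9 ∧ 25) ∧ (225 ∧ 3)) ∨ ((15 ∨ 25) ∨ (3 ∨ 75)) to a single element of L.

9 ∧ 25 = 1
225 ∧ 3 = 3
1 ∧ 3 = 1
15 ∨ 25 = 75
3 ∨ 75 = 75
75 ∨ 75 = 75
1 ∨ 75 = 75

75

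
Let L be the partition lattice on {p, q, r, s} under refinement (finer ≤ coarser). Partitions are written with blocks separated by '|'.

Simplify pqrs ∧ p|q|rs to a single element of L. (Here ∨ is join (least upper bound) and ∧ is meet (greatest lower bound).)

pqrs ∧ p|q|rs = p|q|rs

p|q|rs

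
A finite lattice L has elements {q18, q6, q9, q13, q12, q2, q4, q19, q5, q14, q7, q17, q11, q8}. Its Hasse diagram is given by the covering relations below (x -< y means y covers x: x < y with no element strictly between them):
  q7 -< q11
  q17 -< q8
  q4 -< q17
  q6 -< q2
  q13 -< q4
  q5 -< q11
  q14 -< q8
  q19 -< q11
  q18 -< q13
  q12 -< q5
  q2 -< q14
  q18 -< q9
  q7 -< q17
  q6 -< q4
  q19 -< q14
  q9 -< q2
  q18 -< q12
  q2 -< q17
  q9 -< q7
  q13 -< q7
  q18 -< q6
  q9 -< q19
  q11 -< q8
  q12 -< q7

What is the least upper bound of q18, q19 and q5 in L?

q11

Common upper bounds of {q18, q19, q5}: q11, q8.
The least among these is q11.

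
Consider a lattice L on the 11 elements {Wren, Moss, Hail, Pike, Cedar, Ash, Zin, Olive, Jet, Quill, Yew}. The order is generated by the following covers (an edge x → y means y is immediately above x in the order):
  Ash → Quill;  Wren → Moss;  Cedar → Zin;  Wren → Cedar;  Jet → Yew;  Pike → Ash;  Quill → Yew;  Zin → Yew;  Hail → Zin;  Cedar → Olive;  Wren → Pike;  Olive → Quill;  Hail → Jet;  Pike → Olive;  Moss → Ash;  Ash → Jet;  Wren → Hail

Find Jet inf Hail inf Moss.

Wren

Common lower bounds of {Jet, Hail, Moss}: Wren.
The greatest among these is Wren.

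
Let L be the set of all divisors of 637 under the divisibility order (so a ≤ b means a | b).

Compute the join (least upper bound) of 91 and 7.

In the divisibility order, the join is the least common multiple: lcm(91, 7) = 91.

91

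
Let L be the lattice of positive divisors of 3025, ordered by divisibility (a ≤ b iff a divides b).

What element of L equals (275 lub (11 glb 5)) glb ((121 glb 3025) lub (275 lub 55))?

275

11 ∧ 5 = 1
275 ∨ 1 = 275
121 ∧ 3025 = 121
275 ∨ 55 = 275
121 ∨ 275 = 3025
275 ∧ 3025 = 275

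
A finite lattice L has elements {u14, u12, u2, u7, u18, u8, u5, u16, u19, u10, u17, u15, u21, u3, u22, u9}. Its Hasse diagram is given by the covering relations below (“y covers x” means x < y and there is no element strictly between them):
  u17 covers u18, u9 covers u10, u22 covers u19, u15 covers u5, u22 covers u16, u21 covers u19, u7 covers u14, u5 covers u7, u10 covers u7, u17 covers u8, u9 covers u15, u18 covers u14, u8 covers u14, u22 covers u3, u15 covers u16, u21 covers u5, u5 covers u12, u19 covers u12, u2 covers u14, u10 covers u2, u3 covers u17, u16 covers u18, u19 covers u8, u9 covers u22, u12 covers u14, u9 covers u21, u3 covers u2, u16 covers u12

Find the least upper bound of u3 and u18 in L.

Common upper bounds of {u3, u18}: u22, u3, u9.
The least among these is u3.

u3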